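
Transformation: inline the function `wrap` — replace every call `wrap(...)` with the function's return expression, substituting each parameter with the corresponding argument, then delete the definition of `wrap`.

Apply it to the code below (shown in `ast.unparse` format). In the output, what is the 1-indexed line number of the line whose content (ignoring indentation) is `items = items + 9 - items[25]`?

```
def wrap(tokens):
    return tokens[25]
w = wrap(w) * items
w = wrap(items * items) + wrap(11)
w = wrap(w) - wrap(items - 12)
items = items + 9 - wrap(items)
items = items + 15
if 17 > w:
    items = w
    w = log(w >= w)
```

Transformed code:
w = w[25] * items
w = (items * items)[25] + 11[25]
w = w[25] - (items - 12)[25]
items = items + 9 - items[25]
items = items + 15
if 17 > w:
    items = w
    w = log(w >= w)

4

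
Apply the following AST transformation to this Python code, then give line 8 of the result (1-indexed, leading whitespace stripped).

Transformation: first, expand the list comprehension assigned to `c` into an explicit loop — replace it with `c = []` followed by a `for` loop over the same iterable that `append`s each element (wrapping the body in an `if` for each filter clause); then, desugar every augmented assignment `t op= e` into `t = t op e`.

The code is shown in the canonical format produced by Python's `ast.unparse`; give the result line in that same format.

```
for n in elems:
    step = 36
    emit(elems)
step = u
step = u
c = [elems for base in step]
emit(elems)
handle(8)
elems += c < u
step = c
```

Transformed code:
for n in elems:
    step = 36
    emit(elems)
step = u
step = u
c = []
for base in step:
    c.append(elems)
emit(elems)
handle(8)
elems = elems + (c < u)
step = c

c.append(elems)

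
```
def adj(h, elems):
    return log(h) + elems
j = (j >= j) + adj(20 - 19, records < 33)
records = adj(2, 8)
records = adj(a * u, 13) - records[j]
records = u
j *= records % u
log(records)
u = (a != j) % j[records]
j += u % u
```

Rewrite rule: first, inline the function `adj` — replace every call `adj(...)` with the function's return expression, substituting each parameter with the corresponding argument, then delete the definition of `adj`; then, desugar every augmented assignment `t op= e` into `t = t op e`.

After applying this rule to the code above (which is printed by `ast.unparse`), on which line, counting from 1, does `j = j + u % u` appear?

Transformed code:
j = (j >= j) + (log(20 - 19) + (records < 33))
records = log(2) + 8
records = log(a * u) + 13 - records[j]
records = u
j = j * (records % u)
log(records)
u = (a != j) % j[records]
j = j + u % u

8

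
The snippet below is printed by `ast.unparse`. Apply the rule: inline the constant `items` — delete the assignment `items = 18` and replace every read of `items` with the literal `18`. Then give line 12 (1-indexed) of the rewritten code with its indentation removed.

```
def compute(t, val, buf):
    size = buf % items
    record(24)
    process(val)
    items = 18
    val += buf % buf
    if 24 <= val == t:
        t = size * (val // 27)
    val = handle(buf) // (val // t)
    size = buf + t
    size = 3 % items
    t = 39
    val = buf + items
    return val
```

val = buf + 18

Transformed code:
def compute(t, val, buf):
    size = buf % 18
    record(24)
    process(val)
    val += buf % buf
    if 24 <= val == t:
        t = size * (val // 27)
    val = handle(buf) // (val // t)
    size = buf + t
    size = 3 % 18
    t = 39
    val = buf + 18
    return val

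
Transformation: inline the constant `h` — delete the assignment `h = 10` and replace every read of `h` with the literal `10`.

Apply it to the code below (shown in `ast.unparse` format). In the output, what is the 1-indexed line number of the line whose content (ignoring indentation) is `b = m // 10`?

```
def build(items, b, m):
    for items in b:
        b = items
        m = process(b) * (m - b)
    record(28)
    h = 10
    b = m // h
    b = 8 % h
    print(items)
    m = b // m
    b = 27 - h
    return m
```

Transformed code:
def build(items, b, m):
    for items in b:
        b = items
        m = process(b) * (m - b)
    record(28)
    b = m // 10
    b = 8 % 10
    print(items)
    m = b // m
    b = 27 - 10
    return m

6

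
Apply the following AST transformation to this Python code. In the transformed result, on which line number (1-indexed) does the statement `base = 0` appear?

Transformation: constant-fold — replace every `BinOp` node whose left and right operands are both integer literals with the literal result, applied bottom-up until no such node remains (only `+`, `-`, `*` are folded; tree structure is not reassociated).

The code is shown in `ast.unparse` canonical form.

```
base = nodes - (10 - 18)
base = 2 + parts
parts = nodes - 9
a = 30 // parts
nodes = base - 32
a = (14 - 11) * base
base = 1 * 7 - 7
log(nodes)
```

7

Transformed code:
base = nodes - -8
base = 2 + parts
parts = nodes - 9
a = 30 // parts
nodes = base - 32
a = 3 * base
base = 0
log(nodes)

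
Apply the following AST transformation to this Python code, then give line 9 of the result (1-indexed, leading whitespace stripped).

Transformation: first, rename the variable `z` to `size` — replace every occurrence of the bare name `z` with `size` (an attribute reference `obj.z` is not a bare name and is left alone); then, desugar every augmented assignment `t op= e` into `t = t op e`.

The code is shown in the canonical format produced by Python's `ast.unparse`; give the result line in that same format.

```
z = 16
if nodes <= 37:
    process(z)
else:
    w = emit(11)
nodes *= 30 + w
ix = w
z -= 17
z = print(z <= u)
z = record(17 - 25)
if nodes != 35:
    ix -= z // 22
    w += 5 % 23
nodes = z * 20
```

size = print(size <= u)

Transformed code:
size = 16
if nodes <= 37:
    process(size)
else:
    w = emit(11)
nodes = nodes * (30 + w)
ix = w
size = size - 17
size = print(size <= u)
size = record(17 - 25)
if nodes != 35:
    ix = ix - size // 22
    w = w + 5 % 23
nodes = size * 20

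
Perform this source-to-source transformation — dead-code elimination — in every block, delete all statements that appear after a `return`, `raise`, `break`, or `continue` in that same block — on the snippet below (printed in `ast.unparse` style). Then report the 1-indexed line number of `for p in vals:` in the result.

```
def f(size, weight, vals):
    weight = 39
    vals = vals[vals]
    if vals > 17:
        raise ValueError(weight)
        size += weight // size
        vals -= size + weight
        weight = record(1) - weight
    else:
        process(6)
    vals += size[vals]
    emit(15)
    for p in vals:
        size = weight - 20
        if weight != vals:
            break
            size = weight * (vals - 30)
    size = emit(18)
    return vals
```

Transformed code:
def f(size, weight, vals):
    weight = 39
    vals = vals[vals]
    if vals > 17:
        raise ValueError(weight)
    else:
        process(6)
    vals += size[vals]
    emit(15)
    for p in vals:
        size = weight - 20
        if weight != vals:
            break
    size = emit(18)
    return vals

10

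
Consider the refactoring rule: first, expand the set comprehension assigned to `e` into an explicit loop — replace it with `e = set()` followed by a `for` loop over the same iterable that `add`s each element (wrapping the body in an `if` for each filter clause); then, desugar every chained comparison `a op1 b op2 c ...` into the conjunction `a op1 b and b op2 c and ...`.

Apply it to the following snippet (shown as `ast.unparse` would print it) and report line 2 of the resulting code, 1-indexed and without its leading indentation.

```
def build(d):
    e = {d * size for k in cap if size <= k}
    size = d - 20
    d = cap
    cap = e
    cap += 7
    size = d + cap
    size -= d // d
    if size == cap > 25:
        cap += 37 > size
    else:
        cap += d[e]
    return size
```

e = set()

Transformed code:
def build(d):
    e = set()
    for k in cap:
        if size <= k:
            e.add(d * size)
    size = d - 20
    d = cap
    cap = e
    cap += 7
    size = d + cap
    size -= d // d
    if size == cap and cap > 25:
        cap += 37 > size
    else:
        cap += d[e]
    return size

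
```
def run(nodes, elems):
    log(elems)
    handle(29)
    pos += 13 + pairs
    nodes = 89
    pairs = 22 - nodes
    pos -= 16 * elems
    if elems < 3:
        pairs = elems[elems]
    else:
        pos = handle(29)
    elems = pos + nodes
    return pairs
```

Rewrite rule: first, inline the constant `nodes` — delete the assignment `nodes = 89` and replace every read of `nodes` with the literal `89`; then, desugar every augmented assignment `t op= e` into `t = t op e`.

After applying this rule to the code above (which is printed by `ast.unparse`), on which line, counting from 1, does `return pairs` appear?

12

Transformed code:
def run(nodes, elems):
    log(elems)
    handle(29)
    pos = pos + (13 + pairs)
    pairs = 22 - 89
    pos = pos - 16 * elems
    if elems < 3:
        pairs = elems[elems]
    else:
        pos = handle(29)
    elems = pos + 89
    return pairs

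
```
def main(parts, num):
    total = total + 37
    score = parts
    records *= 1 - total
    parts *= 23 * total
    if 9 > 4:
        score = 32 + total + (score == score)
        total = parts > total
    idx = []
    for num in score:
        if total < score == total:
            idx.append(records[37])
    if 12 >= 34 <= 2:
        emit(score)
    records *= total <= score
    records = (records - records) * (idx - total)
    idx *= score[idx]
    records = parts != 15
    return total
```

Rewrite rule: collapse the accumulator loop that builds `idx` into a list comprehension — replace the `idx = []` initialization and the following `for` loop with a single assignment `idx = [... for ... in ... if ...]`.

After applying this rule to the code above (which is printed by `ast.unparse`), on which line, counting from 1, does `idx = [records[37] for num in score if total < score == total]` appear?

9

Transformed code:
def main(parts, num):
    total = total + 37
    score = parts
    records *= 1 - total
    parts *= 23 * total
    if 9 > 4:
        score = 32 + total + (score == score)
        total = parts > total
    idx = [records[37] for num in score if total < score == total]
    if 12 >= 34 <= 2:
        emit(score)
    records *= total <= score
    records = (records - records) * (idx - total)
    idx *= score[idx]
    records = parts != 15
    return total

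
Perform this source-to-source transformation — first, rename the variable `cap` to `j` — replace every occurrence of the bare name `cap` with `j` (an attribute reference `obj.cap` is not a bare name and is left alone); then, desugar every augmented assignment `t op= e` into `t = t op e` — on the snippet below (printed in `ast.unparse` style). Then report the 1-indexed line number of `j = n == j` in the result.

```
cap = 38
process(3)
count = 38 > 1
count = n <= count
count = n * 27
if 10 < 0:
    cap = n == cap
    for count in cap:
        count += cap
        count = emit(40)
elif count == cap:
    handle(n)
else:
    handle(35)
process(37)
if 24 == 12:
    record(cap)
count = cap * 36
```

7

Transformed code:
j = 38
process(3)
count = 38 > 1
count = n <= count
count = n * 27
if 10 < 0:
    j = n == j
    for count in j:
        count = count + j
        count = emit(40)
elif count == j:
    handle(n)
else:
    handle(35)
process(37)
if 24 == 12:
    record(j)
count = j * 36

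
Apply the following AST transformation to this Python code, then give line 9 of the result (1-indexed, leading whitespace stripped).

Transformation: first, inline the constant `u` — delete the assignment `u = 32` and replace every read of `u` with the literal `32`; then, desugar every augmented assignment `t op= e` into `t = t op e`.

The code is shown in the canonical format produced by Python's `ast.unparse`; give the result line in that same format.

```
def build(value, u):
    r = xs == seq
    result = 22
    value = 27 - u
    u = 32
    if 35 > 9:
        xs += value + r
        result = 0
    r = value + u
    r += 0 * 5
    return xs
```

r = r + 0 * 5

Transformed code:
def build(value, u):
    r = xs == seq
    result = 22
    value = 27 - 32
    if 35 > 9:
        xs = xs + (value + r)
        result = 0
    r = value + 32
    r = r + 0 * 5
    return xs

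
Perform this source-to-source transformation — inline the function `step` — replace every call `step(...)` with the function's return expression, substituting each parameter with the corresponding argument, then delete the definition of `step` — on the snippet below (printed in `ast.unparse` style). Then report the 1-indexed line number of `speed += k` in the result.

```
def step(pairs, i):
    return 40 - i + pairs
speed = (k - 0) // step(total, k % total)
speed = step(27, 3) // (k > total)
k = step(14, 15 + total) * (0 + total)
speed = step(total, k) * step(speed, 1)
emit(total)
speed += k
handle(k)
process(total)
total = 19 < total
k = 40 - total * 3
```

6

Transformed code:
speed = (k - 0) // (40 - k % total + total)
speed = (40 - 3 + 27) // (k > total)
k = (40 - (15 + total) + 14) * (0 + total)
speed = (40 - k + total) * (40 - 1 + speed)
emit(total)
speed += k
handle(k)
process(total)
total = 19 < total
k = 40 - total * 3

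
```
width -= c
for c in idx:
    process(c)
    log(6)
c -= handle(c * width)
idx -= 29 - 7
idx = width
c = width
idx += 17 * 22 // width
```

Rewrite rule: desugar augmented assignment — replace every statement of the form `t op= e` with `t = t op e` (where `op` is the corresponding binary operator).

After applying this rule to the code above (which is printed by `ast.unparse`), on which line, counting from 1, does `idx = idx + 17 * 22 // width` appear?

Transformed code:
width = width - c
for c in idx:
    process(c)
    log(6)
c = c - handle(c * width)
idx = idx - (29 - 7)
idx = width
c = width
idx = idx + 17 * 22 // width

9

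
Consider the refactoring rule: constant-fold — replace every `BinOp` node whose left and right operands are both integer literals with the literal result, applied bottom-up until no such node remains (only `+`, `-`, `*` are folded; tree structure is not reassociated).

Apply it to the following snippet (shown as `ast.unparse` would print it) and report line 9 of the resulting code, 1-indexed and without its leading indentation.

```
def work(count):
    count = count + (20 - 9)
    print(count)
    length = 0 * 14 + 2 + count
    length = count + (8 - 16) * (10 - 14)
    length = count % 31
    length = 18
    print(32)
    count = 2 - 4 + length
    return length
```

Transformed code:
def work(count):
    count = count + 11
    print(count)
    length = 2 + count
    length = count + 32
    length = count % 31
    length = 18
    print(32)
    count = -2 + length
    return length

count = -2 + length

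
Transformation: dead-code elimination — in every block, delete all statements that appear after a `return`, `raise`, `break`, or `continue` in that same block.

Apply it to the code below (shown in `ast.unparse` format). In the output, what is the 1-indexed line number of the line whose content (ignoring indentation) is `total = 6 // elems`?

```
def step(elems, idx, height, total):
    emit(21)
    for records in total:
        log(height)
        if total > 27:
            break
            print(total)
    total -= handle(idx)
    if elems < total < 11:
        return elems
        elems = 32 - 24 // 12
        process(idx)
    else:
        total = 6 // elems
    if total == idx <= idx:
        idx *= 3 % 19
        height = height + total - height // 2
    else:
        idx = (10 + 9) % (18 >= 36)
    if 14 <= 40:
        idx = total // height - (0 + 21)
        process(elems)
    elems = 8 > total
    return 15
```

Transformed code:
def step(elems, idx, height, total):
    emit(21)
    for records in total:
        log(height)
        if total > 27:
            break
    total -= handle(idx)
    if elems < total < 11:
        return elems
    else:
        total = 6 // elems
    if total == idx <= idx:
        idx *= 3 % 19
        height = height + total - height // 2
    else:
        idx = (10 + 9) % (18 >= 36)
    if 14 <= 40:
        idx = total // height - (0 + 21)
        process(elems)
    elems = 8 > total
    return 15

11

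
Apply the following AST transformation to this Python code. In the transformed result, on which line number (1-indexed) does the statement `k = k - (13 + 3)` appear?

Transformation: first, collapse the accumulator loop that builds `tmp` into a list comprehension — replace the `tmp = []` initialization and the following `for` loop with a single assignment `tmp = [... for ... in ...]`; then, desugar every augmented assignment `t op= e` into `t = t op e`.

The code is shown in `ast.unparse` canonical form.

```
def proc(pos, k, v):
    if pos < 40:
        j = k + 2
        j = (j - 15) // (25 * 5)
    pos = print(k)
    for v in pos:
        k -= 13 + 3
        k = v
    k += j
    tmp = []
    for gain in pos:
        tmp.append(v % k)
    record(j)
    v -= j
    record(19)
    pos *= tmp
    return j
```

Transformed code:
def proc(pos, k, v):
    if pos < 40:
        j = k + 2
        j = (j - 15) // (25 * 5)
    pos = print(k)
    for v in pos:
        k = k - (13 + 3)
        k = v
    k = k + j
    tmp = [v % k for gain in pos]
    record(j)
    v = v - j
    record(19)
    pos = pos * tmp
    return j

7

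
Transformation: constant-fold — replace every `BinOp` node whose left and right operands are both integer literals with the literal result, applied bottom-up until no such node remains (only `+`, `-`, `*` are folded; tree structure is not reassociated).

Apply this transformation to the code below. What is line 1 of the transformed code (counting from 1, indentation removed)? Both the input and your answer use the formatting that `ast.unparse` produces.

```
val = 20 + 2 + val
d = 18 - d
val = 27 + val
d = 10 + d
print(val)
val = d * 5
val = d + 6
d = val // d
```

val = 22 + val

Transformed code:
val = 22 + val
d = 18 - d
val = 27 + val
d = 10 + d
print(val)
val = d * 5
val = d + 6
d = val // d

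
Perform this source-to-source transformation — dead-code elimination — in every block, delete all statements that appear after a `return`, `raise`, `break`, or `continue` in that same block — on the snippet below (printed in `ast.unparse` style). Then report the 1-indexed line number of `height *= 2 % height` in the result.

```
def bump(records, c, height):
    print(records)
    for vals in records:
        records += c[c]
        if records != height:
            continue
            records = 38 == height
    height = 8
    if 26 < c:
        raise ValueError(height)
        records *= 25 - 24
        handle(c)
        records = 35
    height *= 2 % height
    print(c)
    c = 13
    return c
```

Transformed code:
def bump(records, c, height):
    print(records)
    for vals in records:
        records += c[c]
        if records != height:
            continue
    height = 8
    if 26 < c:
        raise ValueError(height)
    height *= 2 % height
    print(c)
    c = 13
    return c

10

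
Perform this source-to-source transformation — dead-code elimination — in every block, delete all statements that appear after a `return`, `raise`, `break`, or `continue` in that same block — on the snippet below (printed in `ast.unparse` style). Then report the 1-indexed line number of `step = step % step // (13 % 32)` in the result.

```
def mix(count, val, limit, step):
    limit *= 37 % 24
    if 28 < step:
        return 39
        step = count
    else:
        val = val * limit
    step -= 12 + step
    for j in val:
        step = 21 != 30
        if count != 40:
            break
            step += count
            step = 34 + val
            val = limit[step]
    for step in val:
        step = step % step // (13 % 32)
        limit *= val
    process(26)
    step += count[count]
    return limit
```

13

Transformed code:
def mix(count, val, limit, step):
    limit *= 37 % 24
    if 28 < step:
        return 39
    else:
        val = val * limit
    step -= 12 + step
    for j in val:
        step = 21 != 30
        if count != 40:
            break
    for step in val:
        step = step % step // (13 % 32)
        limit *= val
    process(26)
    step += count[count]
    return limit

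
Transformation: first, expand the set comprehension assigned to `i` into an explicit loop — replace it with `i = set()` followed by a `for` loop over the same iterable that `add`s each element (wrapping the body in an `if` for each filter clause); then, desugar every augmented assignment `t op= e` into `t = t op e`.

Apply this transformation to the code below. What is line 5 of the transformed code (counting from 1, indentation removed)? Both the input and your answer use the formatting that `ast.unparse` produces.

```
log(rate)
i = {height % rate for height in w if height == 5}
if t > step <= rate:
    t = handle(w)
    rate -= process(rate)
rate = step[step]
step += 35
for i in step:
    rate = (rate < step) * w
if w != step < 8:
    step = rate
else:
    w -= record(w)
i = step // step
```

i.add(height % rate)

Transformed code:
log(rate)
i = set()
for height in w:
    if height == 5:
        i.add(height % rate)
if t > step <= rate:
    t = handle(w)
    rate = rate - process(rate)
rate = step[step]
step = step + 35
for i in step:
    rate = (rate < step) * w
if w != step < 8:
    step = rate
else:
    w = w - record(w)
i = step // step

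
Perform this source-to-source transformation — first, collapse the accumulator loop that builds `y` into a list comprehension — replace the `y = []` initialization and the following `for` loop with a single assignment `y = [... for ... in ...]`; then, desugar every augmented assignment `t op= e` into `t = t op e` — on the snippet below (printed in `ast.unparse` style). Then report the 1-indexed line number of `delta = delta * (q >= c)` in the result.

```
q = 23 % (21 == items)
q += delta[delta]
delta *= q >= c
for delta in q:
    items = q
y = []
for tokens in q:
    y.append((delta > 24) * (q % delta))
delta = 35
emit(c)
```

3

Transformed code:
q = 23 % (21 == items)
q = q + delta[delta]
delta = delta * (q >= c)
for delta in q:
    items = q
y = [(delta > 24) * (q % delta) for tokens in q]
delta = 35
emit(c)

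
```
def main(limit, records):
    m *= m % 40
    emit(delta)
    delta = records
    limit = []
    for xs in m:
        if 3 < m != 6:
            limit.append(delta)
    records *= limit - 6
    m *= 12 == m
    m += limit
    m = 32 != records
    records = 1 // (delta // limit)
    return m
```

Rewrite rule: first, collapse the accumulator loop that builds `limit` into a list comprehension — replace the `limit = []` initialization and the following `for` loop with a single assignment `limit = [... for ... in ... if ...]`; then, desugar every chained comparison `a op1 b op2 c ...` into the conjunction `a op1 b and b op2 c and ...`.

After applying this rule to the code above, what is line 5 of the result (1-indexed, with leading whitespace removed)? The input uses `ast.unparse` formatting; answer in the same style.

Transformed code:
def main(limit, records):
    m *= m % 40
    emit(delta)
    delta = records
    limit = [delta for xs in m if 3 < m and m != 6]
    records *= limit - 6
    m *= 12 == m
    m += limit
    m = 32 != records
    records = 1 // (delta // limit)
    return m

limit = [delta for xs in m if 3 < m and m != 6]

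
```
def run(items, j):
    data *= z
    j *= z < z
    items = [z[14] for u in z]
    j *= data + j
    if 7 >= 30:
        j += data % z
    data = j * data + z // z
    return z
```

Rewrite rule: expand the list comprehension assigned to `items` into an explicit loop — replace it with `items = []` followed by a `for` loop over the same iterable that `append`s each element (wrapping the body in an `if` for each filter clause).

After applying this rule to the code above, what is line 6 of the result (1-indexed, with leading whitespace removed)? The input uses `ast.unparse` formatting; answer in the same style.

items.append(z[14])

Transformed code:
def run(items, j):
    data *= z
    j *= z < z
    items = []
    for u in z:
        items.append(z[14])
    j *= data + j
    if 7 >= 30:
        j += data % z
    data = j * data + z // z
    return z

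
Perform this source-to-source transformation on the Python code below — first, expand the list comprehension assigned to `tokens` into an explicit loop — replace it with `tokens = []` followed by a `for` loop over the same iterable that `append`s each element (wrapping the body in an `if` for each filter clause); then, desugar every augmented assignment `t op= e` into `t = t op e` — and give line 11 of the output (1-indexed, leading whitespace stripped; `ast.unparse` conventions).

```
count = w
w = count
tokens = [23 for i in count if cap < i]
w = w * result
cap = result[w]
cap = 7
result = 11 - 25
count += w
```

count = count + w

Transformed code:
count = w
w = count
tokens = []
for i in count:
    if cap < i:
        tokens.append(23)
w = w * result
cap = result[w]
cap = 7
result = 11 - 25
count = count + w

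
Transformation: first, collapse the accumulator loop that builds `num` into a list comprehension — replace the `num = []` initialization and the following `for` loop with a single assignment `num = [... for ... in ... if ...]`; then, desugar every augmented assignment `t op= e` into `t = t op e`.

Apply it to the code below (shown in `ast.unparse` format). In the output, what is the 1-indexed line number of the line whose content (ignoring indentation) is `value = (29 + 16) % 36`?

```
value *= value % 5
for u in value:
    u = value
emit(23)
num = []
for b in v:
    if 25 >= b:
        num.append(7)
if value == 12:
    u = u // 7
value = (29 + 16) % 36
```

8

Transformed code:
value = value * (value % 5)
for u in value:
    u = value
emit(23)
num = [7 for b in v if 25 >= b]
if value == 12:
    u = u // 7
value = (29 + 16) % 36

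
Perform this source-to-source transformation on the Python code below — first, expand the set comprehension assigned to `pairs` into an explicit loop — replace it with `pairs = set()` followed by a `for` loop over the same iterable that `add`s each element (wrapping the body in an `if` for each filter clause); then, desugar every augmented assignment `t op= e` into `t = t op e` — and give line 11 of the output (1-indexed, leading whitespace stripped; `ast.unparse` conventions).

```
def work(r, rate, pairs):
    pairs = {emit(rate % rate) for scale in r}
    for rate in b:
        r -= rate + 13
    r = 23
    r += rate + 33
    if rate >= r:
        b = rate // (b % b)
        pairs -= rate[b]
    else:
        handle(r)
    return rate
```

pairs = pairs - rate[b]

Transformed code:
def work(r, rate, pairs):
    pairs = set()
    for scale in r:
        pairs.add(emit(rate % rate))
    for rate in b:
        r = r - (rate + 13)
    r = 23
    r = r + (rate + 33)
    if rate >= r:
        b = rate // (b % b)
        pairs = pairs - rate[b]
    else:
        handle(r)
    return rate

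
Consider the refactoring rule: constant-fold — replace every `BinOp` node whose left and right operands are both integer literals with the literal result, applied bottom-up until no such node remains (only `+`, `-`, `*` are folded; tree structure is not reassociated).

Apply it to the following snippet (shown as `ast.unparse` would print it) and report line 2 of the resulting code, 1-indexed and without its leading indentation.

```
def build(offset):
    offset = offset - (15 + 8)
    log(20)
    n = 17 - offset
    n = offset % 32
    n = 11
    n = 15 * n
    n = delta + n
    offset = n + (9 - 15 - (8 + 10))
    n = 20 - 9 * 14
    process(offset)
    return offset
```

offset = offset - 23

Transformed code:
def build(offset):
    offset = offset - 23
    log(20)
    n = 17 - offset
    n = offset % 32
    n = 11
    n = 15 * n
    n = delta + n
    offset = n + -24
    n = -106
    process(offset)
    return offset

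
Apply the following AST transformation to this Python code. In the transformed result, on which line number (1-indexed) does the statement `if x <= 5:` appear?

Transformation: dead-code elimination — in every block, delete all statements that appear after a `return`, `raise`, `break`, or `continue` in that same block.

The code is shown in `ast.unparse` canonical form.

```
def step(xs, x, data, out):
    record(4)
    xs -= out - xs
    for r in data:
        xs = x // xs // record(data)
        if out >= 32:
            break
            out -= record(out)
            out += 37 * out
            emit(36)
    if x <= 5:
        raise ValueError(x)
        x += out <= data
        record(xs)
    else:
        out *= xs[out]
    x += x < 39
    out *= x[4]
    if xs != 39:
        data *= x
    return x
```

Transformed code:
def step(xs, x, data, out):
    record(4)
    xs -= out - xs
    for r in data:
        xs = x // xs // record(data)
        if out >= 32:
            break
    if x <= 5:
        raise ValueError(x)
    else:
        out *= xs[out]
    x += x < 39
    out *= x[4]
    if xs != 39:
        data *= x
    return x

8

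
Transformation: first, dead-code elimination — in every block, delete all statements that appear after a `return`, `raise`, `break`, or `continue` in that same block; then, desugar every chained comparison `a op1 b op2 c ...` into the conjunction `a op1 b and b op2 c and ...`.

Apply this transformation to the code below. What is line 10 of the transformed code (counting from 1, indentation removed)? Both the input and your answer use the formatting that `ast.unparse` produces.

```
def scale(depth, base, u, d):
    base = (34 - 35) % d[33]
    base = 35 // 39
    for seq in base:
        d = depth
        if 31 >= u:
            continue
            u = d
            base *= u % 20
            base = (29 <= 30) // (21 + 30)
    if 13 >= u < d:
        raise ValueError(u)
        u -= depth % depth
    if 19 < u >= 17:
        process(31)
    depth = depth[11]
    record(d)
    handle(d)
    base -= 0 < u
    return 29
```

if 19 < u and u >= 17:

Transformed code:
def scale(depth, base, u, d):
    base = (34 - 35) % d[33]
    base = 35 // 39
    for seq in base:
        d = depth
        if 31 >= u:
            continue
    if 13 >= u and u < d:
        raise ValueError(u)
    if 19 < u and u >= 17:
        process(31)
    depth = depth[11]
    record(d)
    handle(d)
    base -= 0 < u
    return 29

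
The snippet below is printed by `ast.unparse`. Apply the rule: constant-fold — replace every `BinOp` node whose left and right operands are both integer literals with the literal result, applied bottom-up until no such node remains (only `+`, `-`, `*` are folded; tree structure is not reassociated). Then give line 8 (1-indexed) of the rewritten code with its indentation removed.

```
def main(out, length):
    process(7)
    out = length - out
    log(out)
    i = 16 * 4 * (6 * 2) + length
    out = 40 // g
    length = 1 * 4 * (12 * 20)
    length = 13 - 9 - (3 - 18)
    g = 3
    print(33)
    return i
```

length = 19

Transformed code:
def main(out, length):
    process(7)
    out = length - out
    log(out)
    i = 768 + length
    out = 40 // g
    length = 960
    length = 19
    g = 3
    print(33)
    return i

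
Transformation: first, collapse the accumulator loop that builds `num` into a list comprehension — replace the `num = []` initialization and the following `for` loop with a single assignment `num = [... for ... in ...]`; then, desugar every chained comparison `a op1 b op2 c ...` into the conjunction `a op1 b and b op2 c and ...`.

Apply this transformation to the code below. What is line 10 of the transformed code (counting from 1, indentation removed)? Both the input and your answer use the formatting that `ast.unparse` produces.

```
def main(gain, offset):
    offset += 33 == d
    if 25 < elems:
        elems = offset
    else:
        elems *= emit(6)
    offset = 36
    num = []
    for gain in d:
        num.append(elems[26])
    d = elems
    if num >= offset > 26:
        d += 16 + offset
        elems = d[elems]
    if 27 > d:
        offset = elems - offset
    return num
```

Transformed code:
def main(gain, offset):
    offset += 33 == d
    if 25 < elems:
        elems = offset
    else:
        elems *= emit(6)
    offset = 36
    num = [elems[26] for gain in d]
    d = elems
    if num >= offset and offset > 26:
        d += 16 + offset
        elems = d[elems]
    if 27 > d:
        offset = elems - offset
    return num

if num >= offset and offset > 26:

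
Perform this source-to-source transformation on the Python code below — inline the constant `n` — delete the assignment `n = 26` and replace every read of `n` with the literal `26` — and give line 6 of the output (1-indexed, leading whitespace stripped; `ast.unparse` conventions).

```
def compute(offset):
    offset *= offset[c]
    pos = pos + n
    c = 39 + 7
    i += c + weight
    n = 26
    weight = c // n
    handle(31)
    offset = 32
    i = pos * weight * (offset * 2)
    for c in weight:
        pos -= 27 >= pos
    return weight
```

weight = c // 26

Transformed code:
def compute(offset):
    offset *= offset[c]
    pos = pos + 26
    c = 39 + 7
    i += c + weight
    weight = c // 26
    handle(31)
    offset = 32
    i = pos * weight * (offset * 2)
    for c in weight:
        pos -= 27 >= pos
    return weight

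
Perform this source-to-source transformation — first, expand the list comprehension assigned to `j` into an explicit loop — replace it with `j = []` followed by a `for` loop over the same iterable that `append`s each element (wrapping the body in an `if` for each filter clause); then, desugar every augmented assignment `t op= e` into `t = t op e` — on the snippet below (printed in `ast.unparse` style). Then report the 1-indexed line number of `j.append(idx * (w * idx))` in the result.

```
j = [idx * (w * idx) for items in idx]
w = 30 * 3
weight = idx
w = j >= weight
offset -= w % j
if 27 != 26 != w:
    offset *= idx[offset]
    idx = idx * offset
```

3

Transformed code:
j = []
for items in idx:
    j.append(idx * (w * idx))
w = 30 * 3
weight = idx
w = j >= weight
offset = offset - w % j
if 27 != 26 != w:
    offset = offset * idx[offset]
    idx = idx * offset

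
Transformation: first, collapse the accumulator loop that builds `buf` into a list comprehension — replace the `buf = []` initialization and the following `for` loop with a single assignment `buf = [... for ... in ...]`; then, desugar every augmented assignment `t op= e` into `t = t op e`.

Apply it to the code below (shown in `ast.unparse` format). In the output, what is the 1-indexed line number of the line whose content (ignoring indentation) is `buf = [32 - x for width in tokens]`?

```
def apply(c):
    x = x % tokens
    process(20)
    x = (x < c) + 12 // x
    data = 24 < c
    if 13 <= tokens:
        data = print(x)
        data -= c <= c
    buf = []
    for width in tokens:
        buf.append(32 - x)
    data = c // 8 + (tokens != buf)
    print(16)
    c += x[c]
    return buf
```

9

Transformed code:
def apply(c):
    x = x % tokens
    process(20)
    x = (x < c) + 12 // x
    data = 24 < c
    if 13 <= tokens:
        data = print(x)
        data = data - (c <= c)
    buf = [32 - x for width in tokens]
    data = c // 8 + (tokens != buf)
    print(16)
    c = c + x[c]
    return buf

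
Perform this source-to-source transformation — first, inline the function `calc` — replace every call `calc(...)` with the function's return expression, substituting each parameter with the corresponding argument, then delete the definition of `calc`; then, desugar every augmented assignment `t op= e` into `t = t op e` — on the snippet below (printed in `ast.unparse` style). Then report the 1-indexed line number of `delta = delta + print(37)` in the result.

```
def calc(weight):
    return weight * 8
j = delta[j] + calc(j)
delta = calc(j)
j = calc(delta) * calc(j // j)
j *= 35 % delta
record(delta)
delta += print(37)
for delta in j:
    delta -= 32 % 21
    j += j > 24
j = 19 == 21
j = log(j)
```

Transformed code:
j = delta[j] + j * 8
delta = j * 8
j = delta * 8 * (j // j * 8)
j = j * (35 % delta)
record(delta)
delta = delta + print(37)
for delta in j:
    delta = delta - 32 % 21
    j = j + (j > 24)
j = 19 == 21
j = log(j)

6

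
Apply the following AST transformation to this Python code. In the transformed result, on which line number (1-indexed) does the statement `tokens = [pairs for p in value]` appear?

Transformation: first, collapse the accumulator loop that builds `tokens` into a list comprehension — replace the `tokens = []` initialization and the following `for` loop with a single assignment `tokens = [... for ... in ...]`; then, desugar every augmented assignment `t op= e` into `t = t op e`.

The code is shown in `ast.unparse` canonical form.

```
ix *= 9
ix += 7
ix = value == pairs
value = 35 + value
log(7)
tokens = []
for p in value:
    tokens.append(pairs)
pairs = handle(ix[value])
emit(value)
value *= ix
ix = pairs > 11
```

Transformed code:
ix = ix * 9
ix = ix + 7
ix = value == pairs
value = 35 + value
log(7)
tokens = [pairs for p in value]
pairs = handle(ix[value])
emit(value)
value = value * ix
ix = pairs > 11

6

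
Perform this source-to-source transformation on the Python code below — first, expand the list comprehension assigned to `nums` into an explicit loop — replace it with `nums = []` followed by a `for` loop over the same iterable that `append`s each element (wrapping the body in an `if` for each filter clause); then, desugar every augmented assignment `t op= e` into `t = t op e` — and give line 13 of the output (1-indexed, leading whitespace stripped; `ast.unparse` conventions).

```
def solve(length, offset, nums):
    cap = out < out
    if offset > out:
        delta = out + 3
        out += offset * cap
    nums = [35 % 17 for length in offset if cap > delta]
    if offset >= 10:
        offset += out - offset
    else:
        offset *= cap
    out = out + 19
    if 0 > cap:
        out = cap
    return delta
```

Transformed code:
def solve(length, offset, nums):
    cap = out < out
    if offset > out:
        delta = out + 3
        out = out + offset * cap
    nums = []
    for length in offset:
        if cap > delta:
            nums.append(35 % 17)
    if offset >= 10:
        offset = offset + (out - offset)
    else:
        offset = offset * cap
    out = out + 19
    if 0 > cap:
        out = cap
    return delta

offset = offset * cap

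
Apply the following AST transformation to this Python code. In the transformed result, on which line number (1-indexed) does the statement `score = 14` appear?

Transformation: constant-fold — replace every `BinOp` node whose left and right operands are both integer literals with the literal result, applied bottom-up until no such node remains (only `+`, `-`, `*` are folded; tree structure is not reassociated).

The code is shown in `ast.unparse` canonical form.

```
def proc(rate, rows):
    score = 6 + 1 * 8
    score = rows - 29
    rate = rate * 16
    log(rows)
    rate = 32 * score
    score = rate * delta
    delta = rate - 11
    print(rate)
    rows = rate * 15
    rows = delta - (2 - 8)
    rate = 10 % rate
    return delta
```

Transformed code:
def proc(rate, rows):
    score = 14
    score = rows - 29
    rate = rate * 16
    log(rows)
    rate = 32 * score
    score = rate * delta
    delta = rate - 11
    print(rate)
    rows = rate * 15
    rows = delta - -6
    rate = 10 % rate
    return delta

2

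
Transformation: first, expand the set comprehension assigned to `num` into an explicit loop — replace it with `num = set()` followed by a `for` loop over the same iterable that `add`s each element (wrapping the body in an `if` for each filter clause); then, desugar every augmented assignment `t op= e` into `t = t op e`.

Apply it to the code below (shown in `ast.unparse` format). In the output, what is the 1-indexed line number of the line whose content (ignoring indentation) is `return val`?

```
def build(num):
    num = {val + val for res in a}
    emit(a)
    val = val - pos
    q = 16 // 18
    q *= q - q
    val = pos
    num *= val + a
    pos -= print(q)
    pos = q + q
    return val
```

Transformed code:
def build(num):
    num = set()
    for res in a:
        num.add(val + val)
    emit(a)
    val = val - pos
    q = 16 // 18
    q = q * (q - q)
    val = pos
    num = num * (val + a)
    pos = pos - print(q)
    pos = q + q
    return val

13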